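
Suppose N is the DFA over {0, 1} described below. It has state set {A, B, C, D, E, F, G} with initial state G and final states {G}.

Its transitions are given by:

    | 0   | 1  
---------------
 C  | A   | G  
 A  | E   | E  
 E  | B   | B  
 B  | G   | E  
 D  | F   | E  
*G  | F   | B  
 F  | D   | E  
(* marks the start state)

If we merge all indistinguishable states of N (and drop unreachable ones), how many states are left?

4

First remove the unreachable states {A,C}; 5 states remain.
Initial partition by acceptance: {G} | {B,D,E,F}.
Split {B,D,E,F} by δ(·,0) → {D,E,F} and {B}.
Refine {D,E,F} on symbol 0: members go to different blocks, giving {D,F} and {E}.
No further refinement is possible. Final partition (4 blocks): {G} | {D,F} | {B} | {E}.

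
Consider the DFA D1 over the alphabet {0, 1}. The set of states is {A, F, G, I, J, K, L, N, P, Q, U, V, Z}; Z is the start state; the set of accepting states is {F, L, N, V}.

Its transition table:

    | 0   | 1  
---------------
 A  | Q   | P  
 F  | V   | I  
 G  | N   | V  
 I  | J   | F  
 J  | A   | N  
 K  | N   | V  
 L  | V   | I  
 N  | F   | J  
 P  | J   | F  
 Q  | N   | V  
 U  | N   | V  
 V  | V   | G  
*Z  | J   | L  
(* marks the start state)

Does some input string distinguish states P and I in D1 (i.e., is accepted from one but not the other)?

No

States {K,U} cannot be reached from the start state, so discard them.
Initial partition by acceptance: {F,L,N,V} | {A,G,I,J,P,Q,Z}.
Split {A,G,I,J,P,Q,Z} by δ(·,0) → {A,I,J,P,Z} and {G,Q}.
On input 1, block {F,L,N,V} splits into {F,L,N} and {V}.
On input 0, block {F,L,N} splits into {F,L} and {N}.
Refine {A,I,J,P,Z} on symbol 0: members go to different blocks, giving {I,J,P,Z} and {A}.
Split {I,J,P,Z} by δ(·,0) → {I,P,Z} and {J}.
The partition is now stable with 7 blocks: {F,L} | {I,P,Z} | {G,Q} | {V} | {N} | {A} | {J}.
P and I lie in the same block of the stable partition, so they are equivalent — no string distinguishes them.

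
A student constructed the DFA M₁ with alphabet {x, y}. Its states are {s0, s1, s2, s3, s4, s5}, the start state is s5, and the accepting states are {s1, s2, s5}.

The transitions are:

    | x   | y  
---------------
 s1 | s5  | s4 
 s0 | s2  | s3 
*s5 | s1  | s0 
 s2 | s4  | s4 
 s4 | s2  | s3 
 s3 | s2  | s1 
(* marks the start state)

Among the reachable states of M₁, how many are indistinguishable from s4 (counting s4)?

2

Start with accepting vs non-accepting: {s1,s2,s5} | {s0,s3,s4}.
Split {s1,s2,s5} by δ(·,x) → {s1,s5} and {s2}.
On input y, block {s0,s3,s4} splits into {s0,s4} and {s3}.
No further refinement is possible. Final partition (4 blocks): {s1,s5} | {s0,s4} | {s2} | {s3}.
State s4 belongs to the block {s0,s4}, which has 2 states.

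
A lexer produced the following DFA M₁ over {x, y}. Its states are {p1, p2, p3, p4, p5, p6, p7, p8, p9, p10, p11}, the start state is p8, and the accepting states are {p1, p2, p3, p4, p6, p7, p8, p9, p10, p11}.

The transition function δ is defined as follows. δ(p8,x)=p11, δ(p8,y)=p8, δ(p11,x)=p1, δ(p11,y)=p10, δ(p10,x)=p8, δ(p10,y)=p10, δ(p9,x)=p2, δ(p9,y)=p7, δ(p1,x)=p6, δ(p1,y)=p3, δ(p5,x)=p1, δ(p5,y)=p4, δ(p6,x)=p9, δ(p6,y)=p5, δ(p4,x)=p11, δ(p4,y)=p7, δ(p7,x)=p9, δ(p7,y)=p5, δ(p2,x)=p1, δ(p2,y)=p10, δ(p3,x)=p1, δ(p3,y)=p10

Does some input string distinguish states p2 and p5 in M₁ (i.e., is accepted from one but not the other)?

Yes

Every state is reachable, so we keep all 11.
Start with accepting vs non-accepting: {p1,p2,p3,p4,p6,p7,p8,p9,p10,p11} | {p5}.
Refine {p1,p2,p3,p4,p6,p7,p8,p9,p10,p11} on symbol y: members go to different blocks, giving {p1,p2,p3,p4,p8,p9,p10,p11} and {p6,p7}.
On input x, block {p1,p2,p3,p4,p8,p9,p10,p11} splits into {p2,p3,p4,p8,p9,p10,p11} and {p1}.
Split {p2,p3,p4,p8,p9,p10,p11} by δ(·,x) → {p4,p8,p9,p10} and {p2,p3,p11}.
On input x, block {p4,p8,p9,p10} splits into {p4,p8,p9} and {p10}.
Split {p4,p8,p9} by δ(·,y) → {p4,p9} and {p8}.
The partition is now stable with 7 blocks: {p4,p9} | {p5} | {p6,p7} | {p1} | {p2,p3,p11} | {p10} | {p8}.
p2 and p5 end up in different blocks, so they are distinguishable. For instance, the string 'ε' is accepted from only p2.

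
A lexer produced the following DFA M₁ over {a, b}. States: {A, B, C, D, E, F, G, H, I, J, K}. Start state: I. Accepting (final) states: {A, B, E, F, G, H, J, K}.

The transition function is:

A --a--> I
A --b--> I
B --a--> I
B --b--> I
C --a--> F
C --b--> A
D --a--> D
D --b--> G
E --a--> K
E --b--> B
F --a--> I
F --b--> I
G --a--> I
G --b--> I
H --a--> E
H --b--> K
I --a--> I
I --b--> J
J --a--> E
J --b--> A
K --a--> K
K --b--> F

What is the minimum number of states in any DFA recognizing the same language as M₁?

States {C,D,G,H} cannot be reached from the start state, so discard them.
P0 = {A,B,E,F,J,K} | {I}.
Split {A,B,E,F,J,K} by δ(·,a) → {A,B,F} and {E,J,K}.
The partition is now stable with 3 blocks: {A,B,F} | {I} | {E,J,K}.

3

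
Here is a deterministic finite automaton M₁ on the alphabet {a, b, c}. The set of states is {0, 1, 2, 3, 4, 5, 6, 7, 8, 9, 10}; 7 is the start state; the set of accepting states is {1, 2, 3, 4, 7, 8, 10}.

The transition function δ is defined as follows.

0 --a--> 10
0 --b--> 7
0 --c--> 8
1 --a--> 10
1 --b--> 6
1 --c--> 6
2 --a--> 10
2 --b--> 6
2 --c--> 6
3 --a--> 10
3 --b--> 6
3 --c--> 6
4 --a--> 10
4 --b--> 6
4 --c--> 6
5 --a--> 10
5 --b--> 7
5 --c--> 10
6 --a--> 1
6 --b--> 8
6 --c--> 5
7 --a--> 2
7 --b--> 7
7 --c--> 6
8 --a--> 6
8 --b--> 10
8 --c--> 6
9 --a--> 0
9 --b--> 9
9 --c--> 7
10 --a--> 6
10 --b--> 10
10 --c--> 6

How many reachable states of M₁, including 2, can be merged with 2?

First remove the unreachable states {0,3,4,9}; 7 states remain.
Start with accepting vs non-accepting: {1,2,7,8,10} | {5,6}.
Refine {1,2,7,8,10} on symbol a: members go to different blocks, giving {1,2,7} and {8,10}.
On input a, block {1,2,7} splits into {1,2} and {7}.
On input a, block {5,6} splits into {5} and {6}.
No further refinement is possible. Final partition (5 blocks): {1,2} | {5} | {8,10} | {7} | {6}.
State 2 belongs to the block {1,2}, which has 2 states.

2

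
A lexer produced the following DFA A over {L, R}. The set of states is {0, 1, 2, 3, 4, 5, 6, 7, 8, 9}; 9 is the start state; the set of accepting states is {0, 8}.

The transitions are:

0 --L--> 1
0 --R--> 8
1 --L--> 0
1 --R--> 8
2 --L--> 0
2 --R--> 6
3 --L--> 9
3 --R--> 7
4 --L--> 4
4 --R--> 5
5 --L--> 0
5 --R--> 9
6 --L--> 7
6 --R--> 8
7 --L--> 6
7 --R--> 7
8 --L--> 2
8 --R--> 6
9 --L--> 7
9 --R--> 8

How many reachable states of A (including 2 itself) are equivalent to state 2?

Reachable states from the start: {0,1,2,6,7,8,9}. Unreachable: {3,4,5} — drop them.
P0 = {0,8} | {1,2,6,7,9}.
On input R, block {0,8} splits into {0} and {8}.
On input L, block {1,2,6,7,9} splits into {6,7,9} and {1,2}.
On input R, block {6,7,9} splits into {6,9} and {7}.
On input R, block {1,2} splits into {1} and {2}.
No further refinement is possible. Final partition (6 blocks): {0} | {6,9} | {8} | {1} | {7} | {2}.
State 2 belongs to the block {2}, which has 1 states.

1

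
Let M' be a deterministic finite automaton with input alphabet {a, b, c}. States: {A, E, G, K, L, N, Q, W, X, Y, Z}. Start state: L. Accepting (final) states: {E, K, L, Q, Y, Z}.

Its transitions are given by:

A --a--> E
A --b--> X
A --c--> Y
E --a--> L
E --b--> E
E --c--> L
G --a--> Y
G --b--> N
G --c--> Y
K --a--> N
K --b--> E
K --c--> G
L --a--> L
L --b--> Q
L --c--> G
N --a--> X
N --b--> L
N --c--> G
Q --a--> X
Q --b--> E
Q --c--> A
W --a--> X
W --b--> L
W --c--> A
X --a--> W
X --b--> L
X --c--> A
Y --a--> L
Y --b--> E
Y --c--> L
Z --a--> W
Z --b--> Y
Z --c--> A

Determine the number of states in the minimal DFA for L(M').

First remove the unreachable states {K,Z}; 9 states remain.
P0 = {E,L,Q,Y} | {A,G,N,W,X}.
On input a, block {E,L,Q,Y} splits into {E,L,Y} and {Q}.
Refine {E,L,Y} on symbol b: members go to different blocks, giving {E,Y} and {L}.
On input a, block {A,G,N,W,X} splits into {N,W,X} and {A,G}.
The partition is now stable with 5 blocks: {E,Y} | {N,W,X} | {Q} | {L} | {A,G}.

5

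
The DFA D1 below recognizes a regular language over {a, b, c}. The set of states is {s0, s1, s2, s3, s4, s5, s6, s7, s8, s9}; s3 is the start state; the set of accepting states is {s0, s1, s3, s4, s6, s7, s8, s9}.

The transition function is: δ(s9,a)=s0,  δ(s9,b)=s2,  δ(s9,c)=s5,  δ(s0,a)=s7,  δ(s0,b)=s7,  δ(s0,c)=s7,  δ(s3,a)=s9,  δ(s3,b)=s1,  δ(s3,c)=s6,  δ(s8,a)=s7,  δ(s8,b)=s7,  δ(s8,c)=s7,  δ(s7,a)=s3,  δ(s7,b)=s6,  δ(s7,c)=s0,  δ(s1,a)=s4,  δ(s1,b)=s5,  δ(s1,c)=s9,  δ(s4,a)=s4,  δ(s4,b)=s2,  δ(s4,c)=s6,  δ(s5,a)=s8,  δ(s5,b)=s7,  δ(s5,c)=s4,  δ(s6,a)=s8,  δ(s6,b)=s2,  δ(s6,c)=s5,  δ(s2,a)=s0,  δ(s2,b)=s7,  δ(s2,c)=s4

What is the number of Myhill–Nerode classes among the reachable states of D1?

6

All states are reachable from the start state.
Initial partition by acceptance: {s0,s1,s3,s4,s6,s7,s8,s9} | {s2,s5}.
Split {s0,s1,s3,s4,s6,s7,s8,s9} by δ(·,b) → {s0,s3,s7,s8} and {s1,s4,s6,s9}.
Refine {s0,s3,s7,s8} on symbol a: members go to different blocks, giving {s0,s7,s8} and {s3}.
Refine {s0,s7,s8} on symbol a: members go to different blocks, giving {s0,s8} and {s7}.
On input a, block {s1,s4,s6,s9} splits into {s1,s4} and {s6,s9}.
No further refinement is possible. Final partition (6 blocks): {s0,s8} | {s2,s5} | {s1,s4} | {s3} | {s7} | {s6,s9}.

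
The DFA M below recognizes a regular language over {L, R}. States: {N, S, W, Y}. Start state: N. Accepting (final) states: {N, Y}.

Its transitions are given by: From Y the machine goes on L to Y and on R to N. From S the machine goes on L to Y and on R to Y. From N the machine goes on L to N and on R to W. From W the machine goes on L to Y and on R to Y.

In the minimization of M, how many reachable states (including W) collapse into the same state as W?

1

First remove the unreachable states {S}; 3 states remain.
P0 = {N,Y} | {W}.
Split {N,Y} by δ(·,R) → {N} and {Y}.
Stable partition: {N} | {W} | {Y} — 3 equivalence classes.
State W belongs to the block {W}, which has 1 states.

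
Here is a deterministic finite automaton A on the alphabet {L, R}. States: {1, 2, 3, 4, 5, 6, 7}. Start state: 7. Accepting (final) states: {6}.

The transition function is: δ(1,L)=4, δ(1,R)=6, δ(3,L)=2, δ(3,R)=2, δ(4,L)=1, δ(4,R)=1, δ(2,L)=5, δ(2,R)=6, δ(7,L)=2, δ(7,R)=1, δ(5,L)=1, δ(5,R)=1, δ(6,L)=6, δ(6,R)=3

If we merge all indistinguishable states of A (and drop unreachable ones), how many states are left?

Every state is reachable, so we keep all 7.
Start with accepting vs non-accepting: {6} | {1,2,3,4,5,7}.
On input R, block {1,2,3,4,5,7} splits into {3,4,5,7} and {1,2}.
Stable partition: {6} | {3,4,5,7} | {1,2} — 3 equivalence classes.

3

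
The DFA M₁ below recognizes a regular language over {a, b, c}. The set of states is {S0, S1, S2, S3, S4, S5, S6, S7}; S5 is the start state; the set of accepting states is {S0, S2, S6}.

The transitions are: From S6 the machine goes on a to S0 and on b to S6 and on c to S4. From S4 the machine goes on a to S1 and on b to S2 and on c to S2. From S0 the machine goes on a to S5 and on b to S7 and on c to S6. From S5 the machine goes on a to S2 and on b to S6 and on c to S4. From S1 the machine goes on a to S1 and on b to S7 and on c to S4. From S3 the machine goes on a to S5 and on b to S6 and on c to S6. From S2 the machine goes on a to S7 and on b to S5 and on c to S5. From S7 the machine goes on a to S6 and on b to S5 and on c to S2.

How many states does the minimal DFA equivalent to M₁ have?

7

Reachable states from the start: {S0,S1,S2,S4,S5,S6,S7}. Unreachable: {S3} — drop them.
Initial partition by acceptance: {S0,S2,S6} | {S1,S4,S5,S7}.
Split {S0,S2,S6} by δ(·,a) → {S0,S2} and {S6}.
Refine {S0,S2} on symbol c: members go to different blocks, giving {S0} and {S2}.
On input a, block {S1,S4,S5,S7} splits into {S1,S4} and {S5} and {S7}.
On input b, block {S1,S4} splits into {S1} and {S4}.
Stable partition: {S0} | {S1} | {S6} | {S2} | {S5} | {S7} | {S4} — 7 equivalence classes.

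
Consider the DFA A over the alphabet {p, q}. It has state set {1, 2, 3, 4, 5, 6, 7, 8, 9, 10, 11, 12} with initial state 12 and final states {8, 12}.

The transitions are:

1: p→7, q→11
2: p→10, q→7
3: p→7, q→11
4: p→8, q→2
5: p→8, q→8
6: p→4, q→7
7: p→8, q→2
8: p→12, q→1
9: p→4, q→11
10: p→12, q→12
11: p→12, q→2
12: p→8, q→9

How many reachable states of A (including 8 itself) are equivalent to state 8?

2

States {3,5,6} cannot be reached from the start state, so discard them.
P0 = {8,12} | {1,2,4,7,9,10,11}.
Split {1,2,4,7,9,10,11} by δ(·,p) → {4,7,10,11} and {1,2,9}.
On input q, block {4,7,10,11} splits into {4,7,11} and {10}.
Split {1,2,9} by δ(·,p) → {1,9} and {2}.
No further refinement is possible. Final partition (5 blocks): {8,12} | {4,7,11} | {1,9} | {10} | {2}.
State 8 belongs to the block {8,12}, which has 2 states.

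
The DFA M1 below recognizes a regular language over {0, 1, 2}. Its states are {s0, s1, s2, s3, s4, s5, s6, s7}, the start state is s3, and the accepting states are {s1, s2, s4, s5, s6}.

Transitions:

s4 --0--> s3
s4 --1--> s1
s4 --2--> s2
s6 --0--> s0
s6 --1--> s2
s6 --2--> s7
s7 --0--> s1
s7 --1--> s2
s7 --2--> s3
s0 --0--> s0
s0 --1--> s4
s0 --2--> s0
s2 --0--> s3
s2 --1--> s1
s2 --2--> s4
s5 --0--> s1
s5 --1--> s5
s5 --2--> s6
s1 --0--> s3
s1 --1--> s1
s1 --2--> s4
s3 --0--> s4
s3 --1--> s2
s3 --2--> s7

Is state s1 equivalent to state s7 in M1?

No

First remove the unreachable states {s0,s5,s6}; 5 states remain.
P0 = {s1,s2,s4} | {s3,s7}.
Stable partition: {s1,s2,s4} | {s3,s7} — 2 equivalence classes.
s1 and s7 end up in different blocks, so they are distinguishable. For instance, the string 'ε' is accepted from only s1.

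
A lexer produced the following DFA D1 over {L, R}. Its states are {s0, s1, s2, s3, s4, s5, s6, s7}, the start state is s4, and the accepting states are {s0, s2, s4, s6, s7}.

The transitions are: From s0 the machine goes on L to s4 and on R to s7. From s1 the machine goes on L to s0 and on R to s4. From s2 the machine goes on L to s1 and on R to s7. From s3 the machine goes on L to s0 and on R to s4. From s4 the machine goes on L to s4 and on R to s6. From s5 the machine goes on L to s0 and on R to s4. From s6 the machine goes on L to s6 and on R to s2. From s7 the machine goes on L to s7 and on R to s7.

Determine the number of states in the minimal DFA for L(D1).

Reachable states from the start: {s0,s1,s2,s4,s6,s7}. Unreachable: {s3,s5} — drop them.
P0 = {s0,s2,s4,s6,s7} | {s1}.
Refine {s0,s2,s4,s6,s7} on symbol L: members go to different blocks, giving {s0,s4,s6,s7} and {s2}.
On input R, block {s0,s4,s6,s7} splits into {s0,s4,s7} and {s6}.
Split {s0,s4,s7} by δ(·,R) → {s0,s7} and {s4}.
On input L, block {s0,s7} splits into {s0} and {s7}.
The partition is now stable with 6 blocks: {s0} | {s1} | {s2} | {s6} | {s4} | {s7}.

6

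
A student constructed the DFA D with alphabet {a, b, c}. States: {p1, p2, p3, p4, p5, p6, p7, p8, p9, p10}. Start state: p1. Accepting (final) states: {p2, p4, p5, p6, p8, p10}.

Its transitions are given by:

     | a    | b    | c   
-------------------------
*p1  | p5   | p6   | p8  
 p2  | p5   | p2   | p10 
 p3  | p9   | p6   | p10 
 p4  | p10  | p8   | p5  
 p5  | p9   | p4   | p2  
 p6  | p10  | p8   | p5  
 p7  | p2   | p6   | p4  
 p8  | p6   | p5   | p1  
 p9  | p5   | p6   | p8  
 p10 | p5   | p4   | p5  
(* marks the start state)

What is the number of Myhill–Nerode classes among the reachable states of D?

First remove the unreachable states {p3,p7}; 8 states remain.
Initial partition by acceptance: {p2,p4,p5,p6,p8,p10} | {p1,p9}.
Refine {p2,p4,p5,p6,p8,p10} on symbol a: members go to different blocks, giving {p2,p4,p6,p8,p10} and {p5}.
On input a, block {p2,p4,p6,p8,p10} splits into {p4,p6,p8} and {p2,p10}.
On input a, block {p4,p6,p8} splits into {p4,p6} and {p8}.
Split {p2,p10} by δ(·,b) → {p2} and {p10}.
The partition is now stable with 6 blocks: {p4,p6} | {p1,p9} | {p5} | {p2} | {p8} | {p10}.

6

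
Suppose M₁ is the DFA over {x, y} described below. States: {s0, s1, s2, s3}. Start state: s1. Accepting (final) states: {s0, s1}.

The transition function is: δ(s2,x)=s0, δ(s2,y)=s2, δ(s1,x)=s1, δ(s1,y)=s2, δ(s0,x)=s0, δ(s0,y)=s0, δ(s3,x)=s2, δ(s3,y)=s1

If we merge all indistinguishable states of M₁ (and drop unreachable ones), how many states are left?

Reachable states from the start: {s0,s1,s2}. Unreachable: {s3} — drop them.
Start with accepting vs non-accepting: {s0,s1} | {s2}.
Split {s0,s1} by δ(·,y) → {s0} and {s1}.
Stable partition: {s0} | {s2} | {s1} — 3 equivalence classes.

3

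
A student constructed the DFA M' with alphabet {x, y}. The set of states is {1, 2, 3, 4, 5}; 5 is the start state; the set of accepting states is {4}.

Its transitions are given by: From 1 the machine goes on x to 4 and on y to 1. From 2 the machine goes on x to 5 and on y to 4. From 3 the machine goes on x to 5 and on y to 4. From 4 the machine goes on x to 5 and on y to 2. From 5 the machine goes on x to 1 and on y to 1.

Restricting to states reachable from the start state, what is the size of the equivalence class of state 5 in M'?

First remove the unreachable states {3}; 4 states remain.
P0 = {4} | {1,2,5}.
Refine {1,2,5} on symbol x: members go to different blocks, giving {2,5} and {1}.
Refine {2,5} on symbol x: members go to different blocks, giving {2} and {5}.
Stable partition: {4} | {2} | {1} | {5} — 4 equivalence classes.
The equivalence class containing 5 is {5}, of size 1.

1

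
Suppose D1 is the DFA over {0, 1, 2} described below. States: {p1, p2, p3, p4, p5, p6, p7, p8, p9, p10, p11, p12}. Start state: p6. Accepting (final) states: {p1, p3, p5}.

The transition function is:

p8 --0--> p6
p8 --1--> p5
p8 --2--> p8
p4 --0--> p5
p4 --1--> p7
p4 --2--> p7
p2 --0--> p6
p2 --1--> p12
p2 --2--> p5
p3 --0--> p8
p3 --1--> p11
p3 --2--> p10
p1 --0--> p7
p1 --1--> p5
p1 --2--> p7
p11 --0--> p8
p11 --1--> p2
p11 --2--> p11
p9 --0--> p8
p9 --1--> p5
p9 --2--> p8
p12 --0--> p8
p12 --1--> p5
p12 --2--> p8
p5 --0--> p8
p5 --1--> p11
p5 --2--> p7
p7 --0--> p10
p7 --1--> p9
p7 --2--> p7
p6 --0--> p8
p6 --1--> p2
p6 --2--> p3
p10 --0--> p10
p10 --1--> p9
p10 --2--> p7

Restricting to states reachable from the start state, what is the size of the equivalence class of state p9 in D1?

2

First remove the unreachable states {p1,p4}; 10 states remain.
P0 = {p3,p5} | {p2,p6,p7,p8,p9,p10,p11,p12}.
On input 1, block {p2,p6,p7,p8,p9,p10,p11,p12} splits into {p2,p6,p7,p10,p11} and {p8,p9,p12}.
Refine {p2,p6,p7,p10,p11} on symbol 0: members go to different blocks, giving {p2,p7,p10} and {p6,p11}.
Refine {p2,p7,p10} on symbol 0: members go to different blocks, giving {p7,p10} and {p2}.
On input 0, block {p8,p9,p12} splits into {p9,p12} and {p8}.
On input 2, block {p6,p11} splits into {p6} and {p11}.
The partition is now stable with 7 blocks: {p3,p5} | {p7,p10} | {p9,p12} | {p6} | {p2} | {p8} | {p11}.
State p9 belongs to the block {p9,p12}, which has 2 states.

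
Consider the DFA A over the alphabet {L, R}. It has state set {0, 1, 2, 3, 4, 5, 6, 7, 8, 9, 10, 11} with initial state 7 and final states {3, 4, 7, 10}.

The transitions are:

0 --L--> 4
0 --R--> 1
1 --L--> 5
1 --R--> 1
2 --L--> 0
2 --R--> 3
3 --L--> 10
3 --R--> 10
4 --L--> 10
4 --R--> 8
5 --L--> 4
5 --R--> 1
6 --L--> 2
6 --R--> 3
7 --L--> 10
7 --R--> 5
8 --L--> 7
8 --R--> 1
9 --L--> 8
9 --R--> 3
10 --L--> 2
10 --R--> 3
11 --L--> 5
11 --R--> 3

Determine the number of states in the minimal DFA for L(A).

6

First remove the unreachable states {6,9,11}; 9 states remain.
Initial partition by acceptance: {3,4,7,10} | {0,1,2,5,8}.
Refine {3,4,7,10} on symbol L: members go to different blocks, giving {3,4,7} and {10}.
Split {3,4,7} by δ(·,R) → {4,7} and {3}.
Refine {0,1,2,5,8} on symbol L: members go to different blocks, giving {0,5,8} and {1,2}.
On input R, block {1,2} splits into {1} and {2}.
No further refinement is possible. Final partition (6 blocks): {4,7} | {0,5,8} | {10} | {3} | {1} | {2}.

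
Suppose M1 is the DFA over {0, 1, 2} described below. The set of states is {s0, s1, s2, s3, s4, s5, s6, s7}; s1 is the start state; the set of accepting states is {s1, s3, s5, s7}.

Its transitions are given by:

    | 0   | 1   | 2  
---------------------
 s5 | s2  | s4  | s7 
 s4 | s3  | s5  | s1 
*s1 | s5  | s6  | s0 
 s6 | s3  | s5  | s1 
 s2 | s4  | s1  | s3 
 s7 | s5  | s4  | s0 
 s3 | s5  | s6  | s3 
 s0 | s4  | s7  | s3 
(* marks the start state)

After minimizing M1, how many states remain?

5

Initial partition by acceptance: {s1,s3,s5,s7} | {s0,s2,s4,s6}.
Split {s1,s3,s5,s7} by δ(·,0) → {s1,s3,s7} and {s5}.
Refine {s1,s3,s7} on symbol 2: members go to different blocks, giving {s1,s7} and {s3}.
Refine {s0,s2,s4,s6} on symbol 0: members go to different blocks, giving {s0,s2} and {s4,s6}.
No further refinement is possible. Final partition (5 blocks): {s1,s7} | {s0,s2} | {s5} | {s3} | {s4,s6}.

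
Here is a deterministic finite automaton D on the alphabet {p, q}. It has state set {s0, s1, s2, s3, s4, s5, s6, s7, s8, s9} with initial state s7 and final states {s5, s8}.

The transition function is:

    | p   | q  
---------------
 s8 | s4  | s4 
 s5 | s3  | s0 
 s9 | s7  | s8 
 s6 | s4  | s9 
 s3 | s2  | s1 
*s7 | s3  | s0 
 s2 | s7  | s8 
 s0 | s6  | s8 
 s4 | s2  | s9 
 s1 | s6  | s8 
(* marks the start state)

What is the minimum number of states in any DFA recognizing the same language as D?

Reachable states from the start: {s0,s1,s2,s3,s4,s6,s7,s8,s9}. Unreachable: {s5} — drop them.
Start with accepting vs non-accepting: {s8} | {s0,s1,s2,s3,s4,s6,s7,s9}.
Refine {s0,s1,s2,s3,s4,s6,s7,s9} on symbol q: members go to different blocks, giving {s0,s1,s2,s9} and {s3,s4,s6,s7}.
On input p, block {s3,s4,s6,s7} splits into {s3,s4} and {s6,s7}.
No further refinement is possible. Final partition (4 blocks): {s8} | {s0,s1,s2,s9} | {s3,s4} | {s6,s7}.

4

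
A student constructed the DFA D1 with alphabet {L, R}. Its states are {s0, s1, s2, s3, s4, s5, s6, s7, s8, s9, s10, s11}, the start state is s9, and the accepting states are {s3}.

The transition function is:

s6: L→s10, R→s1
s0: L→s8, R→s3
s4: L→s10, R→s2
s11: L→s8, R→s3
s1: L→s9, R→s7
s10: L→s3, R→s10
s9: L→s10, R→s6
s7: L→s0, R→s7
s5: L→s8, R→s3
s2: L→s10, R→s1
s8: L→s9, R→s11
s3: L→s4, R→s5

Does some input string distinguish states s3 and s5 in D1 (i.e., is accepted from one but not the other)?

Yes

Start with accepting vs non-accepting: {s3} | {s0,s1,s2,s4,s5,s6,s7,s8,s9,s10,s11}.
Refine {s0,s1,s2,s4,s5,s6,s7,s8,s9,s10,s11} on symbol L: members go to different blocks, giving {s0,s1,s2,s4,s5,s6,s7,s8,s9,s11} and {s10}.
Refine {s0,s1,s2,s4,s5,s6,s7,s8,s9,s11} on symbol L: members go to different blocks, giving {s0,s1,s5,s7,s8,s11} and {s2,s4,s6,s9}.
Refine {s0,s1,s5,s7,s8,s11} on symbol L: members go to different blocks, giving {s0,s5,s7,s11} and {s1,s8}.
Split {s0,s5,s7,s11} by δ(·,L) → {s0,s5,s11} and {s7}.
Split {s2,s4,s6,s9} by δ(·,R) → {s2,s6} and {s4,s9}.
On input R, block {s1,s8} splits into {s1} and {s8}.
No further refinement is possible. Final partition (8 blocks): {s3} | {s0,s5,s11} | {s10} | {s2,s6} | {s1} | {s7} | {s4,s9} | {s8}.
s3 and s5 end up in different blocks, so they are distinguishable. For instance, the string 'ε' is accepted from only s3.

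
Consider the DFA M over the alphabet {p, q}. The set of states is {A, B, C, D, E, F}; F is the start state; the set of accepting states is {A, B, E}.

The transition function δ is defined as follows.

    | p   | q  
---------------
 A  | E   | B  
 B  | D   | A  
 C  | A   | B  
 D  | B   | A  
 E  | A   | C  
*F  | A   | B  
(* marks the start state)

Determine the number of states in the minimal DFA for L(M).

5

All states are reachable from the start state.
P0 = {A,B,E} | {C,D,F}.
On input p, block {A,B,E} splits into {A,E} and {B}.
Refine {A,E} on symbol q: members go to different blocks, giving {A} and {E}.
Refine {C,D,F} on symbol p: members go to different blocks, giving {C,F} and {D}.
The partition is now stable with 5 blocks: {A} | {C,F} | {B} | {E} | {D}.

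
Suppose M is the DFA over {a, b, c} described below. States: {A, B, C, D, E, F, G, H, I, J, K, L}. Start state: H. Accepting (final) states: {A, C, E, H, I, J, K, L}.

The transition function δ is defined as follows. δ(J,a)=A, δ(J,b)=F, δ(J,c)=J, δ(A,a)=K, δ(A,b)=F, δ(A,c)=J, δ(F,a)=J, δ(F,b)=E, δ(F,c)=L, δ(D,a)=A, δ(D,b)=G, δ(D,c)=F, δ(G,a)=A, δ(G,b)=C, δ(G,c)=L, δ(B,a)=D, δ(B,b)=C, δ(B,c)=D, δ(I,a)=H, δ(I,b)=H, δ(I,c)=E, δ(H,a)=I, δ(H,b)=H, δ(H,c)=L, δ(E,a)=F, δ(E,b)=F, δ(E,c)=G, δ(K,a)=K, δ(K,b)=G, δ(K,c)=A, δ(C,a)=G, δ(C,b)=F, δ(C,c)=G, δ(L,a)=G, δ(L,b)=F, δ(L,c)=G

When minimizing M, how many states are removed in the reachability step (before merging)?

2

Starting at H and following transitions, the reachable set is {A, C, E, F, G, H, I, J, K, L}. That leaves B, D unreachable — 2 in total.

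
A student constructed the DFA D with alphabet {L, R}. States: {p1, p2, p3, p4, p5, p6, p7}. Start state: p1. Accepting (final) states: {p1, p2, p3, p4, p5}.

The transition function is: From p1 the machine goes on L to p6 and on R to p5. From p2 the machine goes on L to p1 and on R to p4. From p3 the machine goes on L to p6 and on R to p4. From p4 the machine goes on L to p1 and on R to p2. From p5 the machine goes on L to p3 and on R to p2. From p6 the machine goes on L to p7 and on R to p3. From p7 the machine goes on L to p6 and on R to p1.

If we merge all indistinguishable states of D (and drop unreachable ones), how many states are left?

3

Start with accepting vs non-accepting: {p1,p2,p3,p4,p5} | {p6,p7}.
Refine {p1,p2,p3,p4,p5} on symbol L: members go to different blocks, giving {p2,p4,p5} and {p1,p3}.
No further refinement is possible. Final partition (3 blocks): {p2,p4,p5} | {p6,p7} | {p1,p3}.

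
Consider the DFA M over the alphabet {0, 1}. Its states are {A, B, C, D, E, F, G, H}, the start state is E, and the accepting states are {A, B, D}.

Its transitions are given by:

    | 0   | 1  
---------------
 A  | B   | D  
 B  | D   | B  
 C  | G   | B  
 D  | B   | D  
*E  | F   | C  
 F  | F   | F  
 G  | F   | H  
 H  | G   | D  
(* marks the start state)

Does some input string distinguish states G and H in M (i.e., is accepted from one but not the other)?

Yes

Reachable states from the start: {B,C,D,E,F,G,H}. Unreachable: {A} — drop them.
P0 = {B,D} | {C,E,F,G,H}.
Split {C,E,F,G,H} by δ(·,1) → {E,F,G} and {C,H}.
Refine {E,F,G} on symbol 1: members go to different blocks, giving {E,G} and {F}.
Stable partition: {B,D} | {E,G} | {C,H} | {F} — 4 equivalence classes.
G and H end up in different blocks, so they are distinguishable. For instance, the string '1' is accepted from only H.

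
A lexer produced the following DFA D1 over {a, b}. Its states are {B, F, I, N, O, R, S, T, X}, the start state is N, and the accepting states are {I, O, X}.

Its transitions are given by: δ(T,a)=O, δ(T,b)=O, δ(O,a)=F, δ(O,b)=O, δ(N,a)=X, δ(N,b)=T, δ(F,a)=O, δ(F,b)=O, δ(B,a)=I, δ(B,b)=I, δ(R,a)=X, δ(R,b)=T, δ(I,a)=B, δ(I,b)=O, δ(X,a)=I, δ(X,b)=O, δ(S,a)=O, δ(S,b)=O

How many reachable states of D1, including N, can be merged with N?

1

First remove the unreachable states {R,S}; 7 states remain.
Initial partition by acceptance: {I,O,X} | {B,F,N,T}.
On input a, block {I,O,X} splits into {I,O} and {X}.
Split {B,F,N,T} by δ(·,a) → {B,F,T} and {N}.
No further refinement is possible. Final partition (4 blocks): {I,O} | {B,F,T} | {X} | {N}.
State N belongs to the block {N}, which has 1 states.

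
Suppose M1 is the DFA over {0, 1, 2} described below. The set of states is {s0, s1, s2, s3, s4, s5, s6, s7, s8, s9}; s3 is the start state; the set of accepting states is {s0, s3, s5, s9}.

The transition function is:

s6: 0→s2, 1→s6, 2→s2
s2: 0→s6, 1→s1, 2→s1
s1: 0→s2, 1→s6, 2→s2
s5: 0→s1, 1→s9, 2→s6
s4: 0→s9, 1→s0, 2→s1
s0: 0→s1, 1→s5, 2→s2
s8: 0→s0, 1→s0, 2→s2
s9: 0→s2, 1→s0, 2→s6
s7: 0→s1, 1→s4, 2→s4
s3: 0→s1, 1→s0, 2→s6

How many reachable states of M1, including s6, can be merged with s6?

3

First remove the unreachable states {s4,s7,s8}; 7 states remain.
Initial partition by acceptance: {s0,s3,s5,s9} | {s1,s2,s6}.
No further refinement is possible. Final partition (2 blocks): {s0,s3,s5,s9} | {s1,s2,s6}.
State s6 belongs to the block {s1,s2,s6}, which has 3 states.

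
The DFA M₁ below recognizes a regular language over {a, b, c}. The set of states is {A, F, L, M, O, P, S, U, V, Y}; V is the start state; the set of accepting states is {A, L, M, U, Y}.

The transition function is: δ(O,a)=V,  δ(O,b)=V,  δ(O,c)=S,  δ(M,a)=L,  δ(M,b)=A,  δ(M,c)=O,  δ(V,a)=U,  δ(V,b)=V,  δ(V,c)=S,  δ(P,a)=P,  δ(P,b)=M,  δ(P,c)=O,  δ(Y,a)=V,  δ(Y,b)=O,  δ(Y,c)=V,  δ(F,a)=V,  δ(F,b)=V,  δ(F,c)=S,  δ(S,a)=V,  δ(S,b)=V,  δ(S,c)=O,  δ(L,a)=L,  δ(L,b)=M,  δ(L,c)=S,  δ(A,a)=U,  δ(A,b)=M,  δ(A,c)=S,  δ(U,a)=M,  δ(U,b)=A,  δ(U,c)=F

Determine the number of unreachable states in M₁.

2

No path from V leads to P, Y; the other 8 states are all reachable.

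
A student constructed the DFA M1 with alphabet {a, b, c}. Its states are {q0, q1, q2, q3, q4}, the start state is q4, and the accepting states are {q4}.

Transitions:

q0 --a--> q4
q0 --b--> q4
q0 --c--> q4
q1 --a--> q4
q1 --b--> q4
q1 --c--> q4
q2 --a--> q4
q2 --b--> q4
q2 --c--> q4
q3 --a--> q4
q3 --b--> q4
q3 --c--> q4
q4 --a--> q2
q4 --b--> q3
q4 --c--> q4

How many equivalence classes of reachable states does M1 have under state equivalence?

2

First remove the unreachable states {q0,q1}; 3 states remain.
P0 = {q4} | {q2,q3}.
No further refinement is possible. Final partition (2 blocks): {q4} | {q2,q3}.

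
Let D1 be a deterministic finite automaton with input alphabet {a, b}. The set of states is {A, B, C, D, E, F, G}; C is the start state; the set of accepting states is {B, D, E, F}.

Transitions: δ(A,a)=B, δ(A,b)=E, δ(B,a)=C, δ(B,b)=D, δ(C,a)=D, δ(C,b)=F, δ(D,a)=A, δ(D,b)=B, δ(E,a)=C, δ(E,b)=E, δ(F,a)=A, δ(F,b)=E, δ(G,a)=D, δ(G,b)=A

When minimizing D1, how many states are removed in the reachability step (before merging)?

BFS from C reaches {A, B, C, D, E, F}; the 1 state(s) G are never visited.

1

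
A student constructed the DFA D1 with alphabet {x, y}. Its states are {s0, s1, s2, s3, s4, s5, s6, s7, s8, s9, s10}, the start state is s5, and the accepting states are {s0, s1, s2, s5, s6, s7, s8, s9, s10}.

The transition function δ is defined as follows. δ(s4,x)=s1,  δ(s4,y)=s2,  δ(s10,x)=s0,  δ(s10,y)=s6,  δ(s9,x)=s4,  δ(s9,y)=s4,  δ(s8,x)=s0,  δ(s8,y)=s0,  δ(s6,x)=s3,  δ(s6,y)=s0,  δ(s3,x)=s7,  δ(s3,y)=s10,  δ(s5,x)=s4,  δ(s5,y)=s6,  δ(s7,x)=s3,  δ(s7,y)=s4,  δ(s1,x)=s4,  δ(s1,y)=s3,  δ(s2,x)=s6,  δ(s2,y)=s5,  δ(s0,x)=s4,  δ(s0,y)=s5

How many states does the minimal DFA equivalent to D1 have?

4

Reachable states from the start: {s0,s1,s2,s3,s4,s5,s6,s7,s10}. Unreachable: {s8,s9} — drop them.
P0 = {s0,s1,s2,s5,s6,s7,s10} | {s3,s4}.
On input x, block {s0,s1,s2,s5,s6,s7,s10} splits into {s0,s1,s5,s6,s7} and {s2,s10}.
On input y, block {s0,s1,s5,s6,s7} splits into {s0,s5,s6} and {s1,s7}.
The partition is now stable with 4 blocks: {s0,s5,s6} | {s3,s4} | {s2,s10} | {s1,s7}.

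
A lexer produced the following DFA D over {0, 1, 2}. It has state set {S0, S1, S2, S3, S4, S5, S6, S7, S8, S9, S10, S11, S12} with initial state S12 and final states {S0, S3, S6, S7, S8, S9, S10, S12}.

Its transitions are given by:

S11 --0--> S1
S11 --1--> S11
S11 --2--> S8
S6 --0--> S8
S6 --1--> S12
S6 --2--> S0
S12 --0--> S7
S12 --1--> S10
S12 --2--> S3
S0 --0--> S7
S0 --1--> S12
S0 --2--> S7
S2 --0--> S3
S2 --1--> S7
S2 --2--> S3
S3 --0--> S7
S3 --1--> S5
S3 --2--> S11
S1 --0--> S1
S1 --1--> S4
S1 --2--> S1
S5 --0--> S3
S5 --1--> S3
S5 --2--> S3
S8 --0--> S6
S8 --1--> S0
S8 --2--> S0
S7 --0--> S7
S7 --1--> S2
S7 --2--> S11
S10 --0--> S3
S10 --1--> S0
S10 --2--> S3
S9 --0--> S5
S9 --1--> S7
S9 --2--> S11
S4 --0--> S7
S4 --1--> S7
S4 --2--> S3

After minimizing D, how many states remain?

6

States {S9} cannot be reached from the start state, so discard them.
Initial partition by acceptance: {S0,S3,S6,S7,S8,S10,S12} | {S1,S2,S4,S5,S11}.
Refine {S0,S3,S6,S7,S8,S10,S12} on symbol 1: members go to different blocks, giving {S0,S6,S8,S10,S12} and {S3,S7}.
Split {S0,S6,S8,S10,S12} by δ(·,0) → {S0,S10,S12} and {S6,S8}.
Split {S1,S2,S4,S5,S11} by δ(·,0) → {S2,S4,S5} and {S1,S11}.
On input 1, block {S1,S11} splits into {S1} and {S11}.
The partition is now stable with 6 blocks: {S0,S10,S12} | {S2,S4,S5} | {S3,S7} | {S6,S8} | {S1} | {S11}.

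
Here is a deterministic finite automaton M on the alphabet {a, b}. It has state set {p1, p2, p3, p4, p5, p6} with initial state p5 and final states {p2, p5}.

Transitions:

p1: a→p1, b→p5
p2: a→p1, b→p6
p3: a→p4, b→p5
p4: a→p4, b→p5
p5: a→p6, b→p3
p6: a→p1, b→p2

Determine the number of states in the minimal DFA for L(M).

P0 = {p2,p5} | {p1,p3,p4,p6}.
No further refinement is possible. Final partition (2 blocks): {p2,p5} | {p1,p3,p4,p6}.

2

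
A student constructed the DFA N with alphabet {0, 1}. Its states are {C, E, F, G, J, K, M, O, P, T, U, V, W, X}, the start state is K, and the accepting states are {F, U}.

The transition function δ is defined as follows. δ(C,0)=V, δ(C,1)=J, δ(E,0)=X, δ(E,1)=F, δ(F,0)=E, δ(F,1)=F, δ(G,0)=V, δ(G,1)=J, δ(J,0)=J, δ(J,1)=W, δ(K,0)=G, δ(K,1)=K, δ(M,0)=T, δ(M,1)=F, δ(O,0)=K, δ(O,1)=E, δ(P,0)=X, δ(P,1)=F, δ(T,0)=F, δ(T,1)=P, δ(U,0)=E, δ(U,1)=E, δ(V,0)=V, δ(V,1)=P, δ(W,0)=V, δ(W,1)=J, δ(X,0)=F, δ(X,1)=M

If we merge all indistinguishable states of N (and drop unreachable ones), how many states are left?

7

First remove the unreachable states {C,O,U}; 11 states remain.
Start with accepting vs non-accepting: {F} | {E,G,J,K,M,P,T,V,W,X}.
On input 0, block {E,G,J,K,M,P,T,V,W,X} splits into {E,G,J,K,M,P,V,W} and {T,X}.
Refine {E,G,J,K,M,P,V,W} on symbol 0: members go to different blocks, giving {G,J,K,V,W} and {E,M,P}.
On input 1, block {G,J,K,V,W} splits into {G,J,K,W} and {V}.
Split {G,J,K,W} by δ(·,0) → {J,K} and {G,W}.
On input 0, block {J,K} splits into {K} and {J}.
Stable partition: {F} | {K} | {T,X} | {E,M,P} | {V} | {G,W} | {J} — 7 equivalence classes.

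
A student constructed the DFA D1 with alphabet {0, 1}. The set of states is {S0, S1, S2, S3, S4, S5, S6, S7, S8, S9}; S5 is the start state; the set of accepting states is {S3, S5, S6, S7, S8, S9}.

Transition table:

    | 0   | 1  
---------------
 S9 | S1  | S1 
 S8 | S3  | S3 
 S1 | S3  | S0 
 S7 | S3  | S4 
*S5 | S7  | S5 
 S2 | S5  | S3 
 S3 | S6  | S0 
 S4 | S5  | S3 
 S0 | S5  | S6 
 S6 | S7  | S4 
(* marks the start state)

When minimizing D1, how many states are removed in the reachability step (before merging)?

No path from S5 leads to S1, S2, S8, S9; the other 6 states are all reachable.

4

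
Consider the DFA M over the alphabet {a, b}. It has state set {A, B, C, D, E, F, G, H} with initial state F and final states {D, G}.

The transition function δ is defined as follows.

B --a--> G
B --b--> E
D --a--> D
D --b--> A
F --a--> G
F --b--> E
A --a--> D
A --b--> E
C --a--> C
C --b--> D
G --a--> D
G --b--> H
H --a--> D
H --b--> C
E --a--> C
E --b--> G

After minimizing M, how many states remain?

3

First remove the unreachable states {B}; 7 states remain.
Start with accepting vs non-accepting: {D,G} | {A,C,E,F,H}.
On input a, block {A,C,E,F,H} splits into {A,F,H} and {C,E}.
The partition is now stable with 3 blocks: {D,G} | {A,F,H} | {C,E}.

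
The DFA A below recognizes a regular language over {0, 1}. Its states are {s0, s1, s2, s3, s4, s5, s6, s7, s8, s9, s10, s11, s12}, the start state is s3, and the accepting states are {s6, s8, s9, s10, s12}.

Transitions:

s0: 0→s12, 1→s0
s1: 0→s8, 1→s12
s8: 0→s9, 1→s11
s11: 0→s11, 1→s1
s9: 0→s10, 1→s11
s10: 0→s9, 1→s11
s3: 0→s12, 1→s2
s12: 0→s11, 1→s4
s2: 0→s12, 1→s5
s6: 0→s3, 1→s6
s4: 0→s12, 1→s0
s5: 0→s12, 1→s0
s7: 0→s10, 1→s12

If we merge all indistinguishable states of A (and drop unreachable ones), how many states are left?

First remove the unreachable states {s6,s7}; 11 states remain.
Start with accepting vs non-accepting: {s8,s9,s10,s12} | {s0,s1,s2,s3,s4,s5,s11}.
Split {s8,s9,s10,s12} by δ(·,0) → {s8,s9,s10} and {s12}.
On input 0, block {s0,s1,s2,s3,s4,s5,s11} splits into {s0,s2,s3,s4,s5} and {s1} and {s11}.
Stable partition: {s8,s9,s10} | {s0,s2,s3,s4,s5} | {s12} | {s1} | {s11} — 5 equivalence classes.

5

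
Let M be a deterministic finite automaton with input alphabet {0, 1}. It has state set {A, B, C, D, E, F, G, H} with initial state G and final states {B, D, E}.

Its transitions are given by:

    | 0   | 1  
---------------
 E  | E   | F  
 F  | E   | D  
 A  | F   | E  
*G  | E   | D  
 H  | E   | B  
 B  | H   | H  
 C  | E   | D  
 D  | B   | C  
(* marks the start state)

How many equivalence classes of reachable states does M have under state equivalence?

5

First remove the unreachable states {A}; 7 states remain.
P0 = {B,D,E} | {C,F,G,H}.
Refine {B,D,E} on symbol 0: members go to different blocks, giving {D,E} and {B}.
Split {D,E} by δ(·,0) → {D} and {E}.
Refine {C,F,G,H} on symbol 1: members go to different blocks, giving {C,F,G} and {H}.
No further refinement is possible. Final partition (5 blocks): {D} | {C,F,G} | {B} | {E} | {H}.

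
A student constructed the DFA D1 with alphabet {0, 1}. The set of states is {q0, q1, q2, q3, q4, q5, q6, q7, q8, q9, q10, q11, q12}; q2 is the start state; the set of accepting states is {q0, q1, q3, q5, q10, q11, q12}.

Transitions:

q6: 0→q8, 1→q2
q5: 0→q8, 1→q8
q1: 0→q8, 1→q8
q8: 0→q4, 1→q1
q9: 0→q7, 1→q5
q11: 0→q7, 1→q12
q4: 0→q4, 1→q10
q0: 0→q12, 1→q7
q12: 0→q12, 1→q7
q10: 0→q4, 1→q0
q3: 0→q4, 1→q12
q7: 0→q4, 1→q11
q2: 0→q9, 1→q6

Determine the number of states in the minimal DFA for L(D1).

6

Reachable states from the start: {q0,q1,q2,q4,q5,q6,q7,q8,q9,q10,q11,q12}. Unreachable: {q3} — drop them.
P0 = {q0,q1,q5,q10,q11,q12} | {q2,q4,q6,q7,q8,q9}.
On input 0, block {q0,q1,q5,q10,q11,q12} splits into {q1,q5,q10,q11} and {q0,q12}.
Split {q1,q5,q10,q11} by δ(·,1) → {q1,q5} and {q10,q11}.
Split {q2,q4,q6,q7,q8,q9} by δ(·,1) → {q2,q6} and {q4,q7} and {q8,q9}.
The partition is now stable with 6 blocks: {q1,q5} | {q2,q6} | {q0,q12} | {q10,q11} | {q4,q7} | {q8,q9}.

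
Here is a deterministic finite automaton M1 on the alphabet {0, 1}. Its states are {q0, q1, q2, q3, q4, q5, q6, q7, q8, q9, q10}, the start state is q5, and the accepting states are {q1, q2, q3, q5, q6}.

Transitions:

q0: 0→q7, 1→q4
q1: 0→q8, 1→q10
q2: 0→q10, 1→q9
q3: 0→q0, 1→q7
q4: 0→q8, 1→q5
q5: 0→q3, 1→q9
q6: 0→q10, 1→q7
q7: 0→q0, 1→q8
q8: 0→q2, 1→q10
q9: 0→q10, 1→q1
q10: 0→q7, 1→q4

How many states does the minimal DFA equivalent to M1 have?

9

First remove the unreachable states {q6}; 10 states remain.
Start with accepting vs non-accepting: {q1,q2,q3,q5} | {q0,q4,q7,q8,q9,q10}.
On input 0, block {q1,q2,q3,q5} splits into {q1,q2,q3} and {q5}.
On input 0, block {q0,q4,q7,q8,q9,q10} splits into {q0,q4,q7,q9,q10} and {q8}.
On input 0, block {q1,q2,q3} splits into {q2,q3} and {q1}.
Refine {q0,q4,q7,q9,q10} on symbol 0: members go to different blocks, giving {q0,q7,q9,q10} and {q4}.
Split {q0,q7,q9,q10} by δ(·,1) → {q0,q10} and {q7} and {q9}.
On input 1, block {q2,q3} splits into {q2} and {q3}.
The partition is now stable with 9 blocks: {q2} | {q0,q10} | {q5} | {q8} | {q1} | {q4} | {q7} | {q9} | {q3}.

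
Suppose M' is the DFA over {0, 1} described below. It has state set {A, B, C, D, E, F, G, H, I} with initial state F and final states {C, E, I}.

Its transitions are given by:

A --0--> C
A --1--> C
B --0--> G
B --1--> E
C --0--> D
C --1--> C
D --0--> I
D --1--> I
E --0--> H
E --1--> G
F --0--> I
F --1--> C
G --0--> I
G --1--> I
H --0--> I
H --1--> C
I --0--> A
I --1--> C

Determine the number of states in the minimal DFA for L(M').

2

Reachable states from the start: {A,C,D,F,I}. Unreachable: {B,E,G,H} — drop them.
P0 = {C,I} | {A,D,F}.
No further refinement is possible. Final partition (2 blocks): {C,I} | {A,D,F}.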